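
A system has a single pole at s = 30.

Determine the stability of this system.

Pole at s = 30 is in the right half-plane. Unstable.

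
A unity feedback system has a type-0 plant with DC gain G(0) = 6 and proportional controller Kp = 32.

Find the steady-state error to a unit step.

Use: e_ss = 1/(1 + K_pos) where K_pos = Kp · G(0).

K_pos = Kp · G(0) = 32 × 6 = 192. e_ss = 1/(1 + 192) = 0.0052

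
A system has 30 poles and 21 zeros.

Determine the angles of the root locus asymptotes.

n - m = 30 - 21 = 9. Angles: θk = (2k + 1)·180°/9 = 20°, 60°, 100°, 140°, 180°, 220°, 260°, 300°, 340°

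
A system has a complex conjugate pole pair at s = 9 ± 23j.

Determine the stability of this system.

Real part of poles is 9 (> 0, right half-plane). Unstable.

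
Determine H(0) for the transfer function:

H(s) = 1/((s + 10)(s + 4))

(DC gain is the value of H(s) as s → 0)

DC gain = H(0) = 1/(10 × 4) = 1/40 = 0.025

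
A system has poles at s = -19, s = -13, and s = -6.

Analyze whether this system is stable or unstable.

All poles are in the left half-plane. System is stable.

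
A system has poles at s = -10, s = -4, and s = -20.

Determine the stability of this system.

All poles are in the left half-plane. System is stable.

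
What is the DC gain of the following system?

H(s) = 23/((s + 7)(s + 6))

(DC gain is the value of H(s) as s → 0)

DC gain = H(0) = 23/(7 × 6) = 23/42 = 0.5476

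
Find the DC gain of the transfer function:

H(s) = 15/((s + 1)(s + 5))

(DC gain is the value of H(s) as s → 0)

DC gain = H(0) = 15/(1 × 5) = 15/5 = 3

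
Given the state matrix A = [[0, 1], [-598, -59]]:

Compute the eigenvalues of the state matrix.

det(A - λI) = λ² - (-59)λ + 598 = (λ - (-46))(λ - (-13)). Eigenvalues: -46, -13.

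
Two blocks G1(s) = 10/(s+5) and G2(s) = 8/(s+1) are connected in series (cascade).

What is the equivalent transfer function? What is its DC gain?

Series: multiply transfer functions. G_eq = 10/(s+5) × 8/(s+1) = 80/((s+5)(s+1)). DC gain = 80/(5×1) = 16.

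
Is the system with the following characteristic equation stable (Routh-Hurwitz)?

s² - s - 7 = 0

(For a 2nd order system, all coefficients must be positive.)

Coefficients: 1, -1, -7. b=-1, c=-7 not positive, so system is unstable.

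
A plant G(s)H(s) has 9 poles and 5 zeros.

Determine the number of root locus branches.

Root locus has n branches where n = number of poles = 9.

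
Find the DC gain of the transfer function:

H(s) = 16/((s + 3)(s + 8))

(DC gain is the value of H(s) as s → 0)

DC gain = H(0) = 16/(3 × 8) = 16/24 = 0.6667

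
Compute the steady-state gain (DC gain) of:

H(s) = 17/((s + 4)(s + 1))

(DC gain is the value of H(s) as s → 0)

DC gain = H(0) = 17/(4 × 1) = 17/4 = 4.25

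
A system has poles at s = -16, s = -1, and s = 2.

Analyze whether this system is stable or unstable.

Pole(s) at s = 2 are not in the left half-plane. System is unstable.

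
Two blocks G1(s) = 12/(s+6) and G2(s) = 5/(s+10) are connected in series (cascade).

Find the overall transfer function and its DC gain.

Series: multiply transfer functions. G_eq = 12/(s+6) × 5/(s+10) = 60/((s+6)(s+10)). DC gain = 60/(6×10) = 1.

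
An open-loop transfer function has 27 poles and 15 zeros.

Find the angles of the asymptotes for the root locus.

n - m = 27 - 15 = 12. Angles: θk = (2k + 1)·180°/12 = 15°, 45°, 75°, 105°, 135°, 165°, 195°, 225°, 255°, 285°, 315°, 345°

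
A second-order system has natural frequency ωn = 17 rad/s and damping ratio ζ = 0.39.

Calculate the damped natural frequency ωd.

ωd = ωn√(1 - ζ²) = 17√(1 - 0.39²) = 15.65 rad/s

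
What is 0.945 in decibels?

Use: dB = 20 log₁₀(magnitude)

dB = 20 log₁₀(0.945) = -0.5 dB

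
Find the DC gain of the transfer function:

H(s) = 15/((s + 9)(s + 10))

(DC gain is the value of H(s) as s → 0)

DC gain = H(0) = 15/(9 × 10) = 15/90 = 0.1667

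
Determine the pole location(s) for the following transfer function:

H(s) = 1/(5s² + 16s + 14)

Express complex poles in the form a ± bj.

Discriminant = 16² - 4×5×14 = 256 - 280 = -24 < 0, so the poles are a complex conjugate pair s = (-16 ± j√24)/(2×5). Real part = -16/(2×5) = -16/10 = -1.6; imaginary part = ±√24/(2×5) ≈ 0.4899. Poles: s = -1.6 ± 0.4899j.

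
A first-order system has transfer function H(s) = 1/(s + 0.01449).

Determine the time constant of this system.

For H(s) = 1/(s + 1/τ), the pole is at -1/τ = -0.01449, so τ = 1/0.01449 = 69.01 s.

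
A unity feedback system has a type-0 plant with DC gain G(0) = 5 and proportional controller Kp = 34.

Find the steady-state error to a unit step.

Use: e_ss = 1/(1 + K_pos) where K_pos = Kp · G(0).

K_pos = Kp · G(0) = 34 × 5 = 170. e_ss = 1/(1 + 170) = 0.0058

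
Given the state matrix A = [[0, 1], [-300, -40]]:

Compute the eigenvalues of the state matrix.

det(A - λI) = λ² - (-40)λ + 300 = (λ - (-30))(λ - (-10)). Eigenvalues: -30, -10.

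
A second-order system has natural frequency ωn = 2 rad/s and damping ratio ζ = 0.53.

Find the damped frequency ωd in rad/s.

ωd = ωn√(1 - ζ²) = 2√(1 - 0.53²) = 1.7 rad/s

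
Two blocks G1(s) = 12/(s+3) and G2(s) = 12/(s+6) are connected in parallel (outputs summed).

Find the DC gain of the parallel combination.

Parallel: G_eq = G1 + G2. DC gain = G1(0) + G2(0) = 12/3 + 12/6 = 4 + 2 = 6.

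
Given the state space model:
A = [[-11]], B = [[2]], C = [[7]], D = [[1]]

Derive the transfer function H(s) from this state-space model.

(sI - A)⁻¹ = 1/(s + 11). H(s) = 7×2/(s + 11) + 1 = (s + 25)/(s + 11).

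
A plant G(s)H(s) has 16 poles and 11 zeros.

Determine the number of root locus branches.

Root locus has n branches where n = number of poles = 16.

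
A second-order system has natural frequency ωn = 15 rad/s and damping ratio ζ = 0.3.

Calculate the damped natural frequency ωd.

ωd = ωn√(1 - ζ²) = 15√(1 - 0.3²) = 14.31 rad/s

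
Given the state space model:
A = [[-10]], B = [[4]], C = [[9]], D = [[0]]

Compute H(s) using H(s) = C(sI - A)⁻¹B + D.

(sI - A)⁻¹ = 1/(s + 10). H(s) = 9 × 4/(s + 10) + 0 = 36/(s + 10).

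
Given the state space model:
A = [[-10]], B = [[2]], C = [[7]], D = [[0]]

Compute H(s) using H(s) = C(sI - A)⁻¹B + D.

(sI - A)⁻¹ = 1/(s + 10). H(s) = 7 × 2/(s + 10) + 0 = 14/(s + 10).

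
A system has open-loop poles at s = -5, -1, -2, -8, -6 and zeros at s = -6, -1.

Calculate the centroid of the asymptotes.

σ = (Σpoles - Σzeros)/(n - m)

σ = (Σpoles - Σzeros)/(n - m) = (-22 - (-7))/(5 - 2) = -15/3 = -5.0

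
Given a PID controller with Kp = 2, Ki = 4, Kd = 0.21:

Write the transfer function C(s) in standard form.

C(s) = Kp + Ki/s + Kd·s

Substituting values: C(s) = 2 + 4/s + 0.21s = (0.21s² + 2s + 4)/s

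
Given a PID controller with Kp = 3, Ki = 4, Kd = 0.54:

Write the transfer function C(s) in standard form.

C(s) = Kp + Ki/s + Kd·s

Substituting values: C(s) = 3 + 4/s + 0.54s = (0.54s² + 3s + 4)/s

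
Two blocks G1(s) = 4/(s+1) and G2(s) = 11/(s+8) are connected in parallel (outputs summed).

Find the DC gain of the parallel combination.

Parallel: G_eq = G1 + G2. DC gain = G1(0) + G2(0) = 4/1 + 11/8 = 4 + 1.375 = 5.375.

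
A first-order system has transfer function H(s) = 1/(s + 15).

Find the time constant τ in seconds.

For H(s) = 1/(s + 1/τ), the pole is at -1/τ = -15, so τ = 1/15 = 0.0667 s.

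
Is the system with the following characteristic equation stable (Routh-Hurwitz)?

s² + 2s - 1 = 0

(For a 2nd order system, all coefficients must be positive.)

Coefficients: 1, 2, -1. c=-1 not positive, so system is unstable.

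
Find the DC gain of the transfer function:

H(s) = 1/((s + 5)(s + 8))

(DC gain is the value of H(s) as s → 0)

DC gain = H(0) = 1/(5 × 8) = 1/40 = 0.025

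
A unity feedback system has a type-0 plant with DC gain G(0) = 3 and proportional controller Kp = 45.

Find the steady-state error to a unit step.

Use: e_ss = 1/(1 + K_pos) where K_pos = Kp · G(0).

K_pos = Kp · G(0) = 45 × 3 = 135. e_ss = 1/(1 + 135) = 0.0074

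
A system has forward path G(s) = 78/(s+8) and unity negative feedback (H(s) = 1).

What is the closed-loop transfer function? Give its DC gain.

T(s) = G/(1+GH) = [78/(s+8)] / [1 + 78/(s+8)] = 78/(s+8+78) = 78/(s+86). DC gain = 78/86 = 0.9070.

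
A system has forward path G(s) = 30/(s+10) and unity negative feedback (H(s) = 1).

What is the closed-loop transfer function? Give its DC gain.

T(s) = G/(1+GH) = [30/(s+10)] / [1 + 30/(s+10)] = 30/(s+10+30) = 30/(s+40). DC gain = 30/40 = 0.75.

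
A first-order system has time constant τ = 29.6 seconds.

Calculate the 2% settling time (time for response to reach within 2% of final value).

For first-order system, 2% settling time ≈ 4τ = 4 × 29.6 = 118.4 s.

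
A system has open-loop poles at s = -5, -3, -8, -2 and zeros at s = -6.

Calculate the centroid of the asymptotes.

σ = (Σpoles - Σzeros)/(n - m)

σ = (Σpoles - Σzeros)/(n - m) = (-18 - (-6))/(4 - 1) = -12/3 = -4.0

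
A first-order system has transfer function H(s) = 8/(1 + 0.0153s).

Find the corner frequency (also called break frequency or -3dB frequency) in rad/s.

Corner frequency = 1/τ = 1/0.0153 = 65.359 rad/s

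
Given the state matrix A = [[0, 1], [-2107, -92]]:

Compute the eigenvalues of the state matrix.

det(A - λI) = λ² - (-92)λ + 2107 = (λ - (-43))(λ - (-49)). Eigenvalues: -43, -49.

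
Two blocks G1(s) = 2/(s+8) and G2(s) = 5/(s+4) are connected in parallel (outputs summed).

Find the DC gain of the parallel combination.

Parallel: G_eq = G1 + G2. DC gain = G1(0) + G2(0) = 2/8 + 5/4 = 0.25 + 1.25 = 1.5.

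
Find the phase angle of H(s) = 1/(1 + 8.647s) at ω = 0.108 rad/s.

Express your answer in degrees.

Phase = -arctan(ωτ) = -arctan(0.108 × 8.647) = -43.0°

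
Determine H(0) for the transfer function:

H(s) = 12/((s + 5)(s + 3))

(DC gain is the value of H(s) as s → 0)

DC gain = H(0) = 12/(5 × 3) = 12/15 = 0.8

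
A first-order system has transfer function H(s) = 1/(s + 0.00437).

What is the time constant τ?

For H(s) = 1/(s + 1/τ), the pole is at -1/τ = -0.00437, so τ = 1/0.00437 = 228.8 s.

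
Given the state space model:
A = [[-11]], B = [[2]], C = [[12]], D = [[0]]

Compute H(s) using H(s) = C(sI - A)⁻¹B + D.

(sI - A)⁻¹ = 1/(s + 11). H(s) = 12 × 2/(s + 11) + 0 = 24/(s + 11).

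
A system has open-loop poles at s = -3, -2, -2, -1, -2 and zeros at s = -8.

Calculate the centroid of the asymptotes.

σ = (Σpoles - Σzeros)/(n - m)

σ = (Σpoles - Σzeros)/(n - m) = (-10 - (-8))/(5 - 1) = -2/4 = -0.5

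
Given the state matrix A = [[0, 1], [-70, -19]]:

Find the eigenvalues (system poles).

det(A - λI) = λ² - (-19)λ + 70 = (λ - (-5))(λ - (-14)). Eigenvalues: -5, -14.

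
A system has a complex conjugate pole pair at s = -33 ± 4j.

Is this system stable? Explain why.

Real part of poles is -33 (< 0, left half-plane). Stable.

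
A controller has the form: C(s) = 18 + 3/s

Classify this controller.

This is a Proportional-Integral (PI) controller.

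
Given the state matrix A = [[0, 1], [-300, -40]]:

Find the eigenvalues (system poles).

det(A - λI) = λ² - (-40)λ + 300 = (λ - (-30))(λ - (-10)). Eigenvalues: -30, -10.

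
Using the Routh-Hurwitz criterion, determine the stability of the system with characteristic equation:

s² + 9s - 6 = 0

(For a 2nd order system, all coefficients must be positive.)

Coefficients: 1, 9, -6. c=-6 not positive, so system is unstable.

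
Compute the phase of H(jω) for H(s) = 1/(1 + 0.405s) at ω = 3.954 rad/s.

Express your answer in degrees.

Phase = -arctan(ωτ) = -arctan(3.954 × 0.405) = -58.0°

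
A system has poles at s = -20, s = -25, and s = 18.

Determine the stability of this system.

Pole(s) at s = 18 are not in the left half-plane. System is unstable.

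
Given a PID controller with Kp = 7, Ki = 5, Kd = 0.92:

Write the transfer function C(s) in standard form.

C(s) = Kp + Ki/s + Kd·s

Substituting values: C(s) = 7 + 5/s + 0.92s = (0.92s² + 7s + 5)/s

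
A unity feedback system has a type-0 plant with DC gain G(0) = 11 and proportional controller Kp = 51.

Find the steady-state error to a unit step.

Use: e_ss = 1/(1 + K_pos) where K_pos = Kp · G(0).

K_pos = Kp · G(0) = 51 × 11 = 561. e_ss = 1/(1 + 561) = 0.0018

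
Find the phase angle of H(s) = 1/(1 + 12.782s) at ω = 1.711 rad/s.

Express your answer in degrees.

Phase = -arctan(ωτ) = -arctan(1.711 × 12.782) = -87.4°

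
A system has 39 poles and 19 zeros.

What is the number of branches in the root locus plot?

Root locus has n branches where n = number of poles = 39.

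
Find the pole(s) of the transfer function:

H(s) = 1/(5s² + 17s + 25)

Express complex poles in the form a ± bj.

Discriminant = 17² - 4×5×25 = 289 - 500 = -211 < 0, so the poles are a complex conjugate pair s = (-17 ± j√211)/(2×5). Real part = -17/(2×5) = -17/10 = -1.7; imaginary part = ±√211/(2×5) ≈ 1.4526. Poles: s = -1.7 ± 1.4526j.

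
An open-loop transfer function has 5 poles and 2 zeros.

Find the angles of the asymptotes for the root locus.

n - m = 5 - 2 = 3. Angles: θk = (2k + 1)·180°/3 = 60°, 180°, 300°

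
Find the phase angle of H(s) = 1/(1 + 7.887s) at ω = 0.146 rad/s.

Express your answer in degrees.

Phase = -arctan(ωτ) = -arctan(0.146 × 7.887) = -49.0°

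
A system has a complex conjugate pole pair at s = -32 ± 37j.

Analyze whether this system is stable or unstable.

Real part of poles is -32 (< 0, left half-plane). Stable.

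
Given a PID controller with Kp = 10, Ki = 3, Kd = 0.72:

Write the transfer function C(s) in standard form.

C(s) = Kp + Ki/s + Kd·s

Substituting values: C(s) = 10 + 3/s + 0.72s = (0.72s² + 10s + 3)/s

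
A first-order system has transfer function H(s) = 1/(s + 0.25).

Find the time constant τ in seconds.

For H(s) = 1/(s + 1/τ), the pole is at -1/τ = -0.25, so τ = 1/0.25 = 4 s.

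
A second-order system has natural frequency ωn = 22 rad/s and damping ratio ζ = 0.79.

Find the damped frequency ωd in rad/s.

ωd = ωn√(1 - ζ²) = 22√(1 - 0.79²) = 13.49 rad/s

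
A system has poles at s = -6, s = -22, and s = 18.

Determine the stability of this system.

Pole(s) at s = 18 are not in the left half-plane. System is unstable.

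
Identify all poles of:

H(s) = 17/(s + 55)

Pole is where denominator = 0: s + 55 = 0, so s = -55.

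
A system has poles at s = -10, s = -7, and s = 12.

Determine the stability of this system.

Pole(s) at s = 12 are not in the left half-plane. System is unstable.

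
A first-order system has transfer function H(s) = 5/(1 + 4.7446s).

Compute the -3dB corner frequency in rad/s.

Corner frequency = 1/τ = 1/4.7446 = 0.211 rad/s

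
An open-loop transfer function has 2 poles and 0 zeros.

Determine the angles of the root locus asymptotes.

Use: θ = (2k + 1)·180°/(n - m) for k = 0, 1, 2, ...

n - m = 2 - 0 = 2. Angles: θk = (2k + 1)·180°/2 = 90°, 270°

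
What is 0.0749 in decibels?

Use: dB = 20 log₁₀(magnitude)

dB = 20 log₁₀(0.0749) = -22.5 dB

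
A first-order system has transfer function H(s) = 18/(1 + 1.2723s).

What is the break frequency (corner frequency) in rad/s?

Corner frequency = 1/τ = 1/1.2723 = 0.786 rad/s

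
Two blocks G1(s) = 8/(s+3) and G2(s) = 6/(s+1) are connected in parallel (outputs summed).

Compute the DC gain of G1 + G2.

Parallel: G_eq = G1 + G2. DC gain = G1(0) + G2(0) = 8/3 + 6/1 = 2.6667 + 6 = 8.6667.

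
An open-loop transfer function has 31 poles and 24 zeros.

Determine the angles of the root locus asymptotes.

n - m = 31 - 24 = 7. Angles: θk = (2k + 1)·180°/7 = 25.71°, 77.14°, 128.57°, 180°, 231.43°, 282.86°, 334.29°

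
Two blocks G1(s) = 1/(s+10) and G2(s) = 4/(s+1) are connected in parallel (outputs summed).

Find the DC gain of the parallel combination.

Parallel: G_eq = G1 + G2. DC gain = G1(0) + G2(0) = 1/10 + 4/1 = 0.1 + 4 = 4.1.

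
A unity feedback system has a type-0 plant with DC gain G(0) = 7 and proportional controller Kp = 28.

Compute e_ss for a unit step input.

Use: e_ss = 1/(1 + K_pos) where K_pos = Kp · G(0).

K_pos = Kp · G(0) = 28 × 7 = 196. e_ss = 1/(1 + 196) = 0.0051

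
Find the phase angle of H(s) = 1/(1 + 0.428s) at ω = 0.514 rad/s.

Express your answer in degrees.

Phase = -arctan(ωτ) = -arctan(0.514 × 0.428) = -12.4°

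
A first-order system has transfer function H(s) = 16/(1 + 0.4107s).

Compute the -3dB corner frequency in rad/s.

Corner frequency = 1/τ = 1/0.4107 = 2.435 rad/s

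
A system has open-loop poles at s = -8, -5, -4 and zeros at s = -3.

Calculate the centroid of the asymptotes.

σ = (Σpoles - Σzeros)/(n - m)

σ = (Σpoles - Σzeros)/(n - m) = (-17 - (-3))/(3 - 1) = -14/2 = -7.0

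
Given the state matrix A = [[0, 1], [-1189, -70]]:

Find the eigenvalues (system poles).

det(A - λI) = λ² - (-70)λ + 1189 = (λ - (-29))(λ - (-41)). Eigenvalues: -29, -41.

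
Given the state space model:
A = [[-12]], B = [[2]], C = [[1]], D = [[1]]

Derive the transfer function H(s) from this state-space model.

(sI - A)⁻¹ = 1/(s + 12). H(s) = 1×2/(s + 12) + 1 = (s + 14)/(s + 12).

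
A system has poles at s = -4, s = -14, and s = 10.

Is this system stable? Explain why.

Pole(s) at s = 10 are not in the left half-plane. System is unstable.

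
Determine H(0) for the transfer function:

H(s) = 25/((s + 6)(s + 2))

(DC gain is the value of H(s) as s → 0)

DC gain = H(0) = 25/(6 × 2) = 25/12 = 2.0833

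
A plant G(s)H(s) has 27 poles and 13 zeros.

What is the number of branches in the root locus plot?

Root locus has n branches where n = number of poles = 27.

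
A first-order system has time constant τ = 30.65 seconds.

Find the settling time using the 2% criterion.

For first-order system, 2% settling time ≈ 4τ = 4 × 30.65 = 122.6 s.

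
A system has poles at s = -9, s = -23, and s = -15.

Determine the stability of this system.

All poles are in the left half-plane. System is stable.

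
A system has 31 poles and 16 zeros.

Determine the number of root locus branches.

Root locus has n branches where n = number of poles = 31.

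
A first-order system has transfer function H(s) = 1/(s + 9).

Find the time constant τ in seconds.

For H(s) = 1/(s + 1/τ), the pole is at -1/τ = -9, so τ = 1/9 = 0.1111 s.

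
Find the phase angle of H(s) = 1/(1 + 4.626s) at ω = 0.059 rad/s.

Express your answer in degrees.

Phase = -arctan(ωτ) = -arctan(0.059 × 4.626) = -15.3°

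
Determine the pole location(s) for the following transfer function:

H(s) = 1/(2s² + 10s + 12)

Discriminant = 10² - 4×2×12 = 100 - 96 = 4 > 0, so two distinct real poles. Using quadratic formula: s = (-10 ± √4)/(2×2) = (-10 ± √4)/4, with √4 = 2. s₁ = -8/4 = -2, s₂ = -12/4 = -3. Poles: s₁ = -2, s₂ = -3.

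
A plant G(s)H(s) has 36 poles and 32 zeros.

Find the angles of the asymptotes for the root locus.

n - m = 36 - 32 = 4. Angles: θk = (2k + 1)·180°/4 = 45°, 135°, 225°, 315°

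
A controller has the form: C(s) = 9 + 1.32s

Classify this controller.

This is a Proportional-Derivative (PD) controller.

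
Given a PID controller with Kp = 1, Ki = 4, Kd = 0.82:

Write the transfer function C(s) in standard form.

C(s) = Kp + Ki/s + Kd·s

Substituting values: C(s) = 1 + 4/s + 0.82s = (0.82s² + s + 4)/s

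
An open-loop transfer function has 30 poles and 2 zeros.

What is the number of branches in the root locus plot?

Root locus has n branches where n = number of poles = 30.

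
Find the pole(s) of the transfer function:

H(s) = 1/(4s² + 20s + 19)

Discriminant = 20² - 4×4×19 = 400 - 304 = 96 > 0, so two distinct real poles. Using quadratic formula: s = (-20 ± √96)/(2×4) = (-20 ± √96)/8, with √96 ≈ 9.7980. s₁ ≈ -1.2753, s₂ ≈ -3.7247. Poles: s₁ = -1.2753, s₂ = -3.7247.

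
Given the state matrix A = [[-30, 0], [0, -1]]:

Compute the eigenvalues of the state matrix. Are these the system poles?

For diagonal matrix, eigenvalues are diagonal entries: λ₁ = -30, λ₂ = -1. Eigenvalues of A = system poles.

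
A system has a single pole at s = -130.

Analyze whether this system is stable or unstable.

Pole at s = -130 is in the left half-plane. Stable.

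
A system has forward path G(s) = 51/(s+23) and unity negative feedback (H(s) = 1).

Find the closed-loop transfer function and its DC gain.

T(s) = G/(1+GH) = [51/(s+23)] / [1 + 51/(s+23)] = 51/(s+23+51) = 51/(s+74). DC gain = 51/74 = 0.6892.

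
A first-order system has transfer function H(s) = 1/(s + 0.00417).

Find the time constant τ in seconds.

For H(s) = 1/(s + 1/τ), the pole is at -1/τ = -0.00417, so τ = 1/0.00417 = 239.8 s.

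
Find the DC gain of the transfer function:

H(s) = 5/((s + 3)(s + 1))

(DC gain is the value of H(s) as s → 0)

DC gain = H(0) = 5/(3 × 1) = 5/3 = 1.6667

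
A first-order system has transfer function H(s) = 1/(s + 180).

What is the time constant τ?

For H(s) = 1/(s + 1/τ), the pole is at -1/τ = -180, so τ = 1/180 = 0.0056 s.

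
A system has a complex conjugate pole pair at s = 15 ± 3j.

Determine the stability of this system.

Real part of poles is 15 (> 0, right half-plane). Unstable.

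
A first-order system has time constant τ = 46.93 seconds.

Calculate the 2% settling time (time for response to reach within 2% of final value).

For first-order system, 2% settling time ≈ 4τ = 4 × 46.93 = 187.72 s.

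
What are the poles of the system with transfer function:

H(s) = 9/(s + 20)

Pole is where denominator = 0: s + 20 = 0, so s = -20.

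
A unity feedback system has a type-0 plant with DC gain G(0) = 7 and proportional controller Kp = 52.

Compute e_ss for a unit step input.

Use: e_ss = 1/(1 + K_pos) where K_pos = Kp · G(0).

K_pos = Kp · G(0) = 52 × 7 = 364. e_ss = 1/(1 + 364) = 0.0027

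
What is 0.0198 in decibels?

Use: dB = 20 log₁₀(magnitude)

dB = 20 log₁₀(0.0198) = -34.1 dB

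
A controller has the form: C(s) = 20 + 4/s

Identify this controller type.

This is a Proportional-Integral (PI) controller.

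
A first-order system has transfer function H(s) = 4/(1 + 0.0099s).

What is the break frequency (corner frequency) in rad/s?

Corner frequency = 1/τ = 1/0.0099 = 101.01 rad/s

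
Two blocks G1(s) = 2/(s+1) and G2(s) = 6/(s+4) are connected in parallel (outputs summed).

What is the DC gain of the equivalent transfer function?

Parallel: G_eq = G1 + G2. DC gain = G1(0) + G2(0) = 2/1 + 6/4 = 2 + 1.5 = 3.5.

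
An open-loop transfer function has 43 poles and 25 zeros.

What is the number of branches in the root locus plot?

Root locus has n branches where n = number of poles = 43.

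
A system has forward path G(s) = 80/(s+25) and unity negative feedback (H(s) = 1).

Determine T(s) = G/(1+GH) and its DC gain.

T(s) = G/(1+GH) = [80/(s+25)] / [1 + 80/(s+25)] = 80/(s+25+80) = 80/(s+105). DC gain = 80/105 = 0.7619.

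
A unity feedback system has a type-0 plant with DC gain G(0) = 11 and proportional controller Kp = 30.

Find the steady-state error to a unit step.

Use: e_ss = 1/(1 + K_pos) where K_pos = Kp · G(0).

K_pos = Kp · G(0) = 30 × 11 = 330. e_ss = 1/(1 + 330) = 0.0030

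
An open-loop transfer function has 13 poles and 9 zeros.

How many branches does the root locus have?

Root locus has n branches where n = number of poles = 13.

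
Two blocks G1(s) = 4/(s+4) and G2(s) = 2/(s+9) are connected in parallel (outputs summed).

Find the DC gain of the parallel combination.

Parallel: G_eq = G1 + G2. DC gain = G1(0) + G2(0) = 4/4 + 2/9 = 1 + 0.2222 = 1.2222.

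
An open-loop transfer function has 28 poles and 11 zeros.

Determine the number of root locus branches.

Root locus has n branches where n = number of poles = 28.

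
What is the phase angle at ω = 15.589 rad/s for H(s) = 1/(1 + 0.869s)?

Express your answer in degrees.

Phase = -arctan(ωτ) = -arctan(15.589 × 0.869) = -85.8°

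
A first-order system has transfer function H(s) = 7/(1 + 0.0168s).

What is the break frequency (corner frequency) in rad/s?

Corner frequency = 1/τ = 1/0.0168 = 59.524 rad/s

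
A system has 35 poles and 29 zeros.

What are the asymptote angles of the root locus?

n - m = 35 - 29 = 6. Angles: θk = (2k + 1)·180°/6 = 30°, 90°, 150°, 210°, 270°, 330°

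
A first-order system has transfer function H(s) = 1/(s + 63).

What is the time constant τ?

For H(s) = 1/(s + 1/τ), the pole is at -1/τ = -63, so τ = 1/63 = 0.0159 s.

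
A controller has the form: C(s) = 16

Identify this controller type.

This is a Proportional (P) controller.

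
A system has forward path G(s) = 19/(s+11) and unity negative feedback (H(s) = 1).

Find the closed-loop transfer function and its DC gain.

T(s) = G/(1+GH) = [19/(s+11)] / [1 + 19/(s+11)] = 19/(s+11+19) = 19/(s+30). DC gain = 19/30 = 0.6333.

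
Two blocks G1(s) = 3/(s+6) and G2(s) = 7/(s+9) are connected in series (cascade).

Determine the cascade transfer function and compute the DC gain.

Series: multiply transfer functions. G_eq = 3/(s+6) × 7/(s+9) = 21/((s+6)(s+9)). DC gain = 21/(6×9) = 0.3889.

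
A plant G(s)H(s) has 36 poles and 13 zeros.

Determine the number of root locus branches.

Root locus has n branches where n = number of poles = 36.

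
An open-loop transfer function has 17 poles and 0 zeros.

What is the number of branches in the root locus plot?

Root locus has n branches where n = number of poles = 17.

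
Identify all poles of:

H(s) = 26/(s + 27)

Pole is where denominator = 0: s + 27 = 0, so s = -27.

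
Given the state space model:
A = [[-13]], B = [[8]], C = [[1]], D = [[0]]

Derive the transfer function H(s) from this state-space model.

(sI - A)⁻¹ = 1/(s + 13). H(s) = 1 × 8/(s + 13) + 0 = 8/(s + 13).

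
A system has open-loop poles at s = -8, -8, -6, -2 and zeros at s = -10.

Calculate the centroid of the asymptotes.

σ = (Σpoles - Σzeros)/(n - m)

σ = (Σpoles - Σzeros)/(n - m) = (-24 - (-10))/(4 - 1) = -14/3 = -4.67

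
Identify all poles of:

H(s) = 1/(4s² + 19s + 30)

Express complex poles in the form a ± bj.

Discriminant = 19² - 4×4×30 = 361 - 480 = -119 < 0, so the poles are a complex conjugate pair s = (-19 ± j√119)/(2×4). Real part = -19/(2×4) = -19/8 = -2.375; imaginary part = ±√119/(2×4) ≈ 1.3636. Poles: s = -2.375 ± 1.3636j.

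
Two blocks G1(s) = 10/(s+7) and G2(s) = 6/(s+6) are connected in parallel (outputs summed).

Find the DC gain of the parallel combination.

Parallel: G_eq = G1 + G2. DC gain = G1(0) + G2(0) = 10/7 + 6/6 = 1.4286 + 1 = 2.4286.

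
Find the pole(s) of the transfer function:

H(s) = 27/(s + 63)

Pole is where denominator = 0: s + 63 = 0, so s = -63.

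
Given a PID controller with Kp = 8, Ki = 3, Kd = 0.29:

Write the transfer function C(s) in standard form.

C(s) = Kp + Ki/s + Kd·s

Substituting values: C(s) = 8 + 3/s + 0.29s = (0.29s² + 8s + 3)/s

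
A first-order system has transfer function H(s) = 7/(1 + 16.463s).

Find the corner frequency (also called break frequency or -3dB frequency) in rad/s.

Corner frequency = 1/τ = 1/16.463 = 0.061 rad/s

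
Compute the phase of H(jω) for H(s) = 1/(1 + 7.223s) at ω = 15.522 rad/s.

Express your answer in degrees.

Phase = -arctan(ωτ) = -arctan(15.522 × 7.223) = -89.5°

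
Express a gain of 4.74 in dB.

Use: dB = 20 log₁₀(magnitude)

dB = 20 log₁₀(4.74) = 13.5 dB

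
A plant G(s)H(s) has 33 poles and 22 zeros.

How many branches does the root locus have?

Root locus has n branches where n = number of poles = 33.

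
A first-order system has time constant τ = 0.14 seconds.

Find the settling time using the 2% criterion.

For first-order system, 2% settling time ≈ 4τ = 4 × 0.14 = 0.56 s.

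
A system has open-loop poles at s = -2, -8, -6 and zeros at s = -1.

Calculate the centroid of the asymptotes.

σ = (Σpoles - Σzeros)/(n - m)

σ = (Σpoles - Σzeros)/(n - m) = (-16 - (-1))/(3 - 1) = -15/2 = -7.5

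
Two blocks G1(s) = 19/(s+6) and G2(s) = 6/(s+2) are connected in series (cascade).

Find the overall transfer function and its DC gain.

Series: multiply transfer functions. G_eq = 19/(s+6) × 6/(s+2) = 114/((s+6)(s+2)). DC gain = 114/(6×2) = 9.5.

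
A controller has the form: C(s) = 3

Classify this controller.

This is a Proportional (P) controller.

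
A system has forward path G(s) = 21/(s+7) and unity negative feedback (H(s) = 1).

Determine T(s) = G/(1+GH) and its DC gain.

T(s) = G/(1+GH) = [21/(s+7)] / [1 + 21/(s+7)] = 21/(s+7+21) = 21/(s+28). DC gain = 21/28 = 0.75.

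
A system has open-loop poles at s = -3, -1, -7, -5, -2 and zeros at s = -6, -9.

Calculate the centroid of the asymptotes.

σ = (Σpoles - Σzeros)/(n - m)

σ = (Σpoles - Σzeros)/(n - m) = (-18 - (-15))/(5 - 2) = -3/3 = -1.0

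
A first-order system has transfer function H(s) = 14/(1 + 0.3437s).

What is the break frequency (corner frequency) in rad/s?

Corner frequency = 1/τ = 1/0.3437 = 2.91 rad/s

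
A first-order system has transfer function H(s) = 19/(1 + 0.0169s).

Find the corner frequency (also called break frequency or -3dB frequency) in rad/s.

Corner frequency = 1/τ = 1/0.0169 = 59.172 rad/s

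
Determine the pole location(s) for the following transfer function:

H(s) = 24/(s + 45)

Pole is where denominator = 0: s + 45 = 0, so s = -45.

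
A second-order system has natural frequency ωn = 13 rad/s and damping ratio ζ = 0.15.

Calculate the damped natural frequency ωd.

ωd = ωn√(1 - ζ²) = 13√(1 - 0.15²) = 12.85 rad/s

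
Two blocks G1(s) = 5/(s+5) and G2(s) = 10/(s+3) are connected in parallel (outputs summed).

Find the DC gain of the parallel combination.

Parallel: G_eq = G1 + G2. DC gain = G1(0) + G2(0) = 5/5 + 10/3 = 1 + 3.3333 = 4.3333.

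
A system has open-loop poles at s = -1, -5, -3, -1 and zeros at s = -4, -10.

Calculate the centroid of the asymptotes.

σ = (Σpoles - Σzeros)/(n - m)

σ = (Σpoles - Σzeros)/(n - m) = (-10 - (-14))/(4 - 2) = 4/2 = 2.0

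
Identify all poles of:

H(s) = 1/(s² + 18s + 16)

Discriminant = 18² - 4×1×16 = 324 - 64 = 260 > 0, so two distinct real poles. Using quadratic formula: s = (-18 ± √260)/(2×1) = (-18 ± √260)/2, with √260 ≈ 16.1245. s₁ ≈ -0.9377, s₂ ≈ -17.0623. Poles: s₁ = -0.9377, s₂ = -17.0623.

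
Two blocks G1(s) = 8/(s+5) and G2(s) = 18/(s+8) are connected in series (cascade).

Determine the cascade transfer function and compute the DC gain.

Series: multiply transfer functions. G_eq = 8/(s+5) × 18/(s+8) = 144/((s+5)(s+8)). DC gain = 144/(5×8) = 3.6.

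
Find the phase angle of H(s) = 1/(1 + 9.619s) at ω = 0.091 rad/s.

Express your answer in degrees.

Phase = -arctan(ωτ) = -arctan(0.091 × 9.619) = -41.2°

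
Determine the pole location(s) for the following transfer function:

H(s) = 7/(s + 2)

Pole is where denominator = 0: s + 2 = 0, so s = -2.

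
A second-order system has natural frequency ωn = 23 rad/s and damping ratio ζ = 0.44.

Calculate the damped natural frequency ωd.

ωd = ωn√(1 - ζ²) = 23√(1 - 0.44²) = 20.65 rad/s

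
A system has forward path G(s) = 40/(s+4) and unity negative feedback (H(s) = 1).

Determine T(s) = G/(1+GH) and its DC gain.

T(s) = G/(1+GH) = [40/(s+4)] / [1 + 40/(s+4)] = 40/(s+4+40) = 40/(s+44). DC gain = 40/44 = 0.9091.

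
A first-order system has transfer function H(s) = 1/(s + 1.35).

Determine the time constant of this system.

For H(s) = 1/(s + 1/τ), the pole is at -1/τ = -1.35, so τ = 1/1.35 = 0.7407 s.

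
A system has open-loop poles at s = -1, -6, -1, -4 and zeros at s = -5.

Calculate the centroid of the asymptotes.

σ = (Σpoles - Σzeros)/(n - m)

σ = (Σpoles - Σzeros)/(n - m) = (-12 - (-5))/(4 - 1) = -7/3 = -2.33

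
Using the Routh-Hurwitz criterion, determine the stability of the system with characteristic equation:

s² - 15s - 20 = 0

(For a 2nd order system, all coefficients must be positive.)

Coefficients: 1, -15, -20. b=-15, c=-20 not positive, so system is unstable.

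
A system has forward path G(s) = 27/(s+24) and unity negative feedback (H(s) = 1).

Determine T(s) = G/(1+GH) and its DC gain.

T(s) = G/(1+GH) = [27/(s+24)] / [1 + 27/(s+24)] = 27/(s+24+27) = 27/(s+51). DC gain = 27/51 = 0.5294.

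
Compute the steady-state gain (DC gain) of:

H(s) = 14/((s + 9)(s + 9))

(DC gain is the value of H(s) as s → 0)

DC gain = H(0) = 14/(9 × 9) = 14/81 = 0.1728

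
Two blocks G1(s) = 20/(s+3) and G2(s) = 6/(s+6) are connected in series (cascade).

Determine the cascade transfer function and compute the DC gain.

Series: multiply transfer functions. G_eq = 20/(s+3) × 6/(s+6) = 120/((s+3)(s+6)). DC gain = 120/(3×6) = 6.6667.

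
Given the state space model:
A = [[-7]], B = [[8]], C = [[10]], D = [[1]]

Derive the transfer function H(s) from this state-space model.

(sI - A)⁻¹ = 1/(s + 7). H(s) = 10×8/(s + 7) + 1 = (s + 87)/(s + 7).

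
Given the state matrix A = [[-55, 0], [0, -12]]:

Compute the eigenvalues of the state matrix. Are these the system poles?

For diagonal matrix, eigenvalues are diagonal entries: λ₁ = -55, λ₂ = -12. Eigenvalues of A = system poles.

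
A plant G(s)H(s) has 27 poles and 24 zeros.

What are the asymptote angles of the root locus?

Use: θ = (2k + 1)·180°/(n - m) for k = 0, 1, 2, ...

n - m = 27 - 24 = 3. Angles: θk = (2k + 1)·180°/3 = 60°, 180°, 300°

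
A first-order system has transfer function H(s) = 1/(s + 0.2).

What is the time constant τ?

For H(s) = 1/(s + 1/τ), the pole is at -1/τ = -0.2, so τ = 1/0.2 = 5 s.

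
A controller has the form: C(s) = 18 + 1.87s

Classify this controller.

This is a Proportional-Derivative (PD) controller.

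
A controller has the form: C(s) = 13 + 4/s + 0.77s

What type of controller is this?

This is a Proportional-Integral-Derivative (PID) controller.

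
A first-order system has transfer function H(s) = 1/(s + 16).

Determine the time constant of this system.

For H(s) = 1/(s + 1/τ), the pole is at -1/τ = -16, so τ = 1/16 = 0.0625 s.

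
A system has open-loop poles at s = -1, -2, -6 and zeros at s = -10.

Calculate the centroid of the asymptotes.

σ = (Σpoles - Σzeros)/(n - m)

σ = (Σpoles - Σzeros)/(n - m) = (-9 - (-10))/(3 - 1) = 1/2 = 0.5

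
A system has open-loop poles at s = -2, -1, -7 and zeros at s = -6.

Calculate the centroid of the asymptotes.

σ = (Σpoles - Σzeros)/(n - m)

σ = (Σpoles - Σzeros)/(n - m) = (-10 - (-6))/(3 - 1) = -4/2 = -2.0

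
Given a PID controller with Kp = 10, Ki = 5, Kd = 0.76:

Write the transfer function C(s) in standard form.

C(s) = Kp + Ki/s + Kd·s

Substituting values: C(s) = 10 + 5/s + 0.76s = (0.76s² + 10s + 5)/s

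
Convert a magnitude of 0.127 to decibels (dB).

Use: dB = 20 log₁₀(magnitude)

dB = 20 log₁₀(0.127) = -17.9 dB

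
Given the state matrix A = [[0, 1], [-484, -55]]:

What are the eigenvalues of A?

det(A - λI) = λ² - (-55)λ + 484 = (λ - (-44))(λ - (-11)). Eigenvalues: -44, -11.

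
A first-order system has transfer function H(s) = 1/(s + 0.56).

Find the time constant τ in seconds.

For H(s) = 1/(s + 1/τ), the pole is at -1/τ = -0.56, so τ = 1/0.56 = 1.7857 s.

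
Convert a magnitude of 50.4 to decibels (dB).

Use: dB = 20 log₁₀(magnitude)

dB = 20 log₁₀(50.4) = 34.0 dB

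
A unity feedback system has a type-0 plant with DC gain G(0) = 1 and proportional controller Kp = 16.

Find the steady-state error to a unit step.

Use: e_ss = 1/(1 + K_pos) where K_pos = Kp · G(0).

K_pos = Kp · G(0) = 16 × 1 = 16. e_ss = 1/(1 + 16) = 0.0588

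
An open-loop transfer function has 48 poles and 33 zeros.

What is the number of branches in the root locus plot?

Root locus has n branches where n = number of poles = 48.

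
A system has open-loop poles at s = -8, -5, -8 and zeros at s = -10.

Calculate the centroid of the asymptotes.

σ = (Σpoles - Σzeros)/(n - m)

σ = (Σpoles - Σzeros)/(n - m) = (-21 - (-10))/(3 - 1) = -11/2 = -5.5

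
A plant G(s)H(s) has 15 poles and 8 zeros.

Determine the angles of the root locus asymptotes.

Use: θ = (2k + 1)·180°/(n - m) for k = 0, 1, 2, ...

n - m = 15 - 8 = 7. Angles: θk = (2k + 1)·180°/7 = 25.71°, 77.14°, 128.57°, 180°, 231.43°, 282.86°, 334.29°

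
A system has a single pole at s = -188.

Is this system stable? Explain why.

Pole at s = -188 is in the left half-plane. Stable.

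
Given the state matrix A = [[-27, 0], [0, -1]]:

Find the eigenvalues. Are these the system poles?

For diagonal matrix, eigenvalues are diagonal entries: λ₁ = -27, λ₂ = -1. Eigenvalues of A = system poles.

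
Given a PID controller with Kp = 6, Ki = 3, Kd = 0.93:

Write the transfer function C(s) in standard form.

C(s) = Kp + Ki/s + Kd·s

Substituting values: C(s) = 6 + 3/s + 0.93s = (0.93s² + 6s + 3)/s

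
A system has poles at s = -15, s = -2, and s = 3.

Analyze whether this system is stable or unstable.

Pole(s) at s = 3 are not in the left half-plane. System is unstable.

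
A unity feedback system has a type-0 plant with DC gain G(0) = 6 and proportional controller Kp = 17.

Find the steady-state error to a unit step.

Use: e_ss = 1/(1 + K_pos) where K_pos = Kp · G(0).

K_pos = Kp · G(0) = 17 × 6 = 102. e_ss = 1/(1 + 102) = 0.0097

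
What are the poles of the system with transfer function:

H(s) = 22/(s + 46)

Pole is where denominator = 0: s + 46 = 0, so s = -46.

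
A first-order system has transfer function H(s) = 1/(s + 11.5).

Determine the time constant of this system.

For H(s) = 1/(s + 1/τ), the pole is at -1/τ = -11.5, so τ = 1/11.5 = 0.0870 s.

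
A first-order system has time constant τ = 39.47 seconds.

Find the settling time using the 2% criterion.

For first-order system, 2% settling time ≈ 4τ = 4 × 39.47 = 157.88 s.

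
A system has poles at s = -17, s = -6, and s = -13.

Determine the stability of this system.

All poles are in the left half-plane. System is stable.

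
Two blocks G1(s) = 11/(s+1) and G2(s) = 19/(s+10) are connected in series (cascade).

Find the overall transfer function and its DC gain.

Series: multiply transfer functions. G_eq = 11/(s+1) × 19/(s+10) = 209/((s+1)(s+10)). DC gain = 209/(1×10) = 20.9.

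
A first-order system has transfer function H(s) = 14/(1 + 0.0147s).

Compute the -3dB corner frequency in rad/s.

Corner frequency = 1/τ = 1/0.0147 = 68.027 rad/s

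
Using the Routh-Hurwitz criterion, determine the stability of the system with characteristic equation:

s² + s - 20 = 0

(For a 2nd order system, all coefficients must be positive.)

Coefficients: 1, 1, -20. c=-20 not positive, so system is unstable.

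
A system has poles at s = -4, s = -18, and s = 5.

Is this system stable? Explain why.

Pole(s) at s = 5 are not in the left half-plane. System is unstable.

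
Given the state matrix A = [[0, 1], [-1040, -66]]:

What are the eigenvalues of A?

det(A - λI) = λ² - (-66)λ + 1040 = (λ - (-26))(λ - (-40)). Eigenvalues: -26, -40.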